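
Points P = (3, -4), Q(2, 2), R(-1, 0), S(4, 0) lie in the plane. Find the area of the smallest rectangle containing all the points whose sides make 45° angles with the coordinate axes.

In coordinates u = x + y, v = x − y the rectangle is axis-aligned; the map (x,y)→(u,v) scales areas by 2.
u-values: -1, 4, -1, 4; range = 4 − (-1) = 5.
v-values: 7, 0, -1, 4; range = 7 − (-1) = 8.
Area = (5 × 8) / 2 = 20.

20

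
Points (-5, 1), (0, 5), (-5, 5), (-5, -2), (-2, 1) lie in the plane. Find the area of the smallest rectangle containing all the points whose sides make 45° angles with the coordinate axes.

In coordinates u = x + y, v = x − y the rectangle is axis-aligned; the map (x,y)→(u,v) scales areas by 2.
u-values: -4, 5, 0, -7, -1; range = 5 − (-7) = 12.
v-values: -6, -5, -10, -3, -3; range = -3 − (-10) = 7.
Area = (12 × 7) / 2 = 42.

42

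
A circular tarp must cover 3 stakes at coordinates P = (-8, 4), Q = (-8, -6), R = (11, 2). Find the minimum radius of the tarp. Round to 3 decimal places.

Side lengths²: PQ² = 100, PR² = 365, QR² = 425.
Since QR² = 425 < 365 + 100 = 465, the triangle is acute, so the smallest enclosing circle is the circumcircle.
Circumcentre = (41/38, -1), r² = 155125/1444.
r = √(155125/1444) ≈ 10.365.

10.365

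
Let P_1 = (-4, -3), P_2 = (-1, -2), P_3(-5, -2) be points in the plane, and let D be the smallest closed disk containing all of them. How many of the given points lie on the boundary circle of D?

Side lengths²: P_1P_2² = 10, P_1P_3² = 2, P_2P_3² = 16.
Since P_2P_3² = 16 ≥ 10 + 2 = 12, the angle opposite P_2P_3 is not acute, so the smallest enclosing circle has P_2P_3 as diameter.
Centre = midpoint of P_2P_3 = (-3, -2), r² = 16/4 = 4.
The points at distance exactly r from the centre are P_2, P_3 — 2 points.

2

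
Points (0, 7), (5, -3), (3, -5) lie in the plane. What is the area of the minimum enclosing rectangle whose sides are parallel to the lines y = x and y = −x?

67.5

In coordinates u = x + y, v = x − y the rectangle is axis-aligned; the map (x,y)→(u,v) scales areas by 2.
u-values: 7, 2, -2; range = 7 − (-2) = 9.
v-values: -7, 8, 8; range = 8 − (-7) = 15.
Area = (9 × 15) / 2 = 67.5.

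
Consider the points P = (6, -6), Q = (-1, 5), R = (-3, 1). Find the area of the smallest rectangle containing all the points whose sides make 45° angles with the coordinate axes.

In coordinates u = x + y, v = x − y the rectangle is axis-aligned; the map (x,y)→(u,v) scales areas by 2.
u-values: 0, 4, -2; range = 4 − (-2) = 6.
v-values: 12, -6, -4; range = 12 − (-6) = 18.
Area = (6 × 18) / 2 = 54.

54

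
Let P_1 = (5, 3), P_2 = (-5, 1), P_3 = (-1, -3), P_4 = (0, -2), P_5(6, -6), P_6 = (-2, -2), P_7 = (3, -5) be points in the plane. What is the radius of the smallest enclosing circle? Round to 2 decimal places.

6.54

The minimum enclosing circle of a finite set is fixed by two of the points (as a diameter) or three (as a circumcircle).
The minimum enclosing circle is determined by three boundary points: P_1, P_2, P_5.
Their circumcentre is (37/46, -93/46) with r² = 45305/1058.
The farthest remaining point P_7 is at distance² 14485/1058 ≤ 45305/1058.
r = √(45305/1058) ≈ 6.54.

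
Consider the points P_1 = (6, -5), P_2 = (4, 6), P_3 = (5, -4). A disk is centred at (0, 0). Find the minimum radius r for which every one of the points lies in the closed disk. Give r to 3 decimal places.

The required radius is the distance from (0, 0) to the farthest point.
Squared distances: 61, 52, 41.
Maximum is 61, attained at P_1.
r = √61 ≈ 7.810.

7.810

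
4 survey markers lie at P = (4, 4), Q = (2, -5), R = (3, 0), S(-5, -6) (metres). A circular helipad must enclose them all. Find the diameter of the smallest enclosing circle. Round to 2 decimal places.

By Welzl's lemma the MEC is supported by two points (diametrically opposite) or three points (on a circumcircle).
The farthest pair is P–S with squared distance 181. The circle on this segment as diameter has centre (-0.5, -1) and r² = 181/4 = 45.25.
Check Q: distance² to centre = 22.25 ≤ 45.25, so it lies inside.
All remaining points lie in this disk, and no smaller disk contains both endpoints, so this is the minimum enclosing circle.
Diameter = 2r = 2√(45.25) ≈ 13.45.

13.45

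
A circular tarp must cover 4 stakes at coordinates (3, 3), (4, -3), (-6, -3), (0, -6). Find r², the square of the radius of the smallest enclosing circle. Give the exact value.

By Welzl's lemma the MEC is supported by two points (diametrically opposite) or three points (on a circumcircle).
The minimum enclosing circle is determined by three boundary points: (3, 3), (4, -3), (-6, -3).
Their circumcentre is (-1, -0.75) with r² = 30.0625.
The farthest remaining point (0, -6) is at distance² 28.5625 ≤ 30.0625.

30.0625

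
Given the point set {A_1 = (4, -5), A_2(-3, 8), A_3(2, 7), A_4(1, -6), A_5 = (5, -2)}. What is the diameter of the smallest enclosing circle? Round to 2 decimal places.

14.78

The minimum enclosing circle of a finite set is fixed by two of the points (as a diameter) or three (as a circumcircle).
The minimum enclosing circle is determined by three boundary points: A_1, A_2, A_4.
Their circumcentre is (5/23, 31/23) with r² = 28885/529.
The farthest remaining point A_3 is at distance² 18581/529 ≤ 28885/529.
Diameter = 2r = 2√(28885/529) ≈ 14.78.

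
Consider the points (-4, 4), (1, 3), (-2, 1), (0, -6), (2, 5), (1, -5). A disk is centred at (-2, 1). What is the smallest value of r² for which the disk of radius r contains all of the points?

53

The required radius is the distance from (-2, 1) to the farthest point.
Squared distances: 13, 13, 0, 53, 32, 45.
Maximum is 53, attained at (0, -6).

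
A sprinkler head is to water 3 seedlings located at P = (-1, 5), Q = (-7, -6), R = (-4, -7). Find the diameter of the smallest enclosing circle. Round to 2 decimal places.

12.57

Side lengths²: PQ² = 157, PR² = 153, QR² = 10.
Since PQ² = 157 < 153 + 10 = 163, the triangle is acute, so the smallest enclosing circle is the circumcircle.
Circumcentre = (-93/26, -19/26), r² = 13345/338.
Diameter = 2r = 2√(13345/338) ≈ 12.57.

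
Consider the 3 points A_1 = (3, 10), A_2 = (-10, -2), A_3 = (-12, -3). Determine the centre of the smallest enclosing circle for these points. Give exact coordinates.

Side lengths²: A_1A_2² = 313, A_1A_3² = 394, A_2A_3² = 5.
Since A_1A_3² = 394 ≥ 313 + 5 = 318, the angle opposite A_1A_3 is not acute, so the smallest enclosing circle has A_1A_3 as diameter.
Centre = midpoint of A_1A_3 = (-4.5, 3.5), r² = 394/4 = 98.5.
Centre = (-4.5, 3.5).

(-4.5, 3.5)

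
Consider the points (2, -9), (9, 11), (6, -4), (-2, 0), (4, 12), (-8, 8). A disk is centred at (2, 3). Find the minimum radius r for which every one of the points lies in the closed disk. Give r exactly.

The required radius is the distance from (2, 3) to the farthest point.
Squared distances: 144, 113, 65, 25, 85, 125.
Maximum is 144, attained at (2, -9).
r = √144 = 12.

12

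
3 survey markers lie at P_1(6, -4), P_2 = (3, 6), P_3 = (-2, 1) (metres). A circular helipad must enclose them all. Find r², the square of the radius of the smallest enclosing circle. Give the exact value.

9701/338

Side lengths²: P_1P_2² = 109, P_1P_3² = 89, P_2P_3² = 50.
Since P_1P_2² = 109 < 89 + 50 = 139, the triangle is acute, so the smallest enclosing circle is the circumcircle.
Circumcentre = (87/26, 17/26), r² = 9701/338.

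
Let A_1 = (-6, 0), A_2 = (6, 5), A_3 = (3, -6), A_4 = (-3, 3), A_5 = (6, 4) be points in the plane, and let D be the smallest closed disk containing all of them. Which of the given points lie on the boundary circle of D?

A_1, A_2, A_3

By Welzl's lemma the MEC is supported by two points (diametrically opposite) or three points (on a circumcircle).
The minimum enclosing circle is determined by three boundary points: A_1, A_2, A_3.
Their circumcentre is (5/6, 0.5) with r² = 845/18.
The farthest remaining point A_5 is at distance² 701/18 ≤ 845/18.
The points at distance exactly r from the centre are A_1, A_2, A_3 — 3 points.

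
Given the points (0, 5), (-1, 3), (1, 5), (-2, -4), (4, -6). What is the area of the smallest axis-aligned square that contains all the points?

The bounding box has width 6 and height 11.
An axis-aligned square enclosing the set must have side ≥ max(width, height).
So the minimum side is max(6, 11) = 11.
Area = 11² = 121.

121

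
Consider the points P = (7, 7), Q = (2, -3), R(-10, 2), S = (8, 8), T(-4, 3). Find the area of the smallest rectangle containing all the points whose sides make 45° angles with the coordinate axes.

204

In coordinates u = x + y, v = x − y the rectangle is axis-aligned; the map (x,y)→(u,v) scales areas by 2.
u-values: 14, -1, -8, 16, -1; range = 16 − (-8) = 24.
v-values: 0, 5, -12, 0, -7; range = 5 − (-12) = 17.
Area = (24 × 17) / 2 = 204.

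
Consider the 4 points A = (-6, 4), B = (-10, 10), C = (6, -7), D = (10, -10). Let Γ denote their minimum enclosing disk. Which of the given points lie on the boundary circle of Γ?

B, D

The farthest pair is B–D with squared distance 800. The circle on this segment as diameter has centre (0, 0) and r² = 800/4 = 200.
Check A: distance² to centre = 52 ≤ 200, so it lies inside.
All remaining points lie in this disk, and no smaller disk contains both endpoints, so this is the minimum enclosing circle.
The points at distance exactly r from the centre are B, D — 2 points.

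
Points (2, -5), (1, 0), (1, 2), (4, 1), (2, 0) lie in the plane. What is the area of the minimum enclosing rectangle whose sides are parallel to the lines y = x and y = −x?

32

In coordinates u = x + y, v = x − y the rectangle is axis-aligned; the map (x,y)→(u,v) scales areas by 2.
u-values: -3, 1, 3, 5, 2; range = 5 − (-3) = 8.
v-values: 7, 1, -1, 3, 2; range = 7 − (-1) = 8.
Area = (8 × 8) / 2 = 32.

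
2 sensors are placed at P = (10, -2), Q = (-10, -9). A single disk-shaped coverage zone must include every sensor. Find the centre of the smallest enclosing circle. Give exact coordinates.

The smallest circle enclosing two points has them as diameter endpoints.
Centre = midpoint = (0, -5.5); r² = |PQ|²/4 = 449/4 = 112.25.
Centre = (0, -5.5).

(0, -5.5)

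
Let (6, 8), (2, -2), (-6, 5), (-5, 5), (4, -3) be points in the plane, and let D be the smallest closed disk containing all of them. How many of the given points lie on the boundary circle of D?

The minimum enclosing circle is determined by three boundary points: (6, 8), (-6, 5), (4, -3).
Their circumcentre is (17/21, 137/42) with r² = 87125/1764.
The farthest remaining point (-5, 5) is at distance² 64865/1764 ≤ 87125/1764.
The points at distance exactly r from the centre are (6, 8), (-6, 5), (4, -3) — 3 points.

3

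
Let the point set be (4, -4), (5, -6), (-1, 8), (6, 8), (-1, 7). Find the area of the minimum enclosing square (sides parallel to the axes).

196

The bounding box has width 7 and height 14.
An axis-aligned square enclosing the set must have side ≥ max(width, height).
So the minimum side is max(7, 14) = 14.
Area = 14² = 196.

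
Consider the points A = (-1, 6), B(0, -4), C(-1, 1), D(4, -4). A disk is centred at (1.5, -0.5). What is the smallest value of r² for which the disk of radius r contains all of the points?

The required radius is the distance from (1.5, -0.5) to the farthest point.
Squared distances: 48.5, 14.5, 8.5, 18.5.
Maximum is 48.5, attained at A.

48.5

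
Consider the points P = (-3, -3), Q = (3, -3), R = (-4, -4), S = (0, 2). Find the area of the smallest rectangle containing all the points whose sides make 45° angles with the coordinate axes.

In coordinates u = x + y, v = x − y the rectangle is axis-aligned; the map (x,y)→(u,v) scales areas by 2.
u-values: -6, 0, -8, 2; range = 2 − (-8) = 10.
v-values: 0, 6, 0, -2; range = 6 − (-2) = 8.
Area = (10 × 8) / 2 = 40.

40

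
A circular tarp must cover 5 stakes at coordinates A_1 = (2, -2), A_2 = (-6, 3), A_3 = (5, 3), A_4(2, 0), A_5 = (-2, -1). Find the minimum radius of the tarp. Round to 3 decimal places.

5.501

The minimum enclosing circle of a finite set is fixed by two of the points (as a diameter) or three (as a circumcircle).
The minimum enclosing circle is determined by three boundary points: A_1, A_2, A_3.
Their circumcentre is (-0.5, 2.9) with r² = 30.26.
The farthest remaining point A_5 is at distance² 17.46 ≤ 30.26.
r = √(30.26) ≈ 5.501.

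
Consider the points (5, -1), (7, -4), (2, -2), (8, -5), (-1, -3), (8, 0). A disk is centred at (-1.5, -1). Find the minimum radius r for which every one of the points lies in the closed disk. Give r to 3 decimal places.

10.308

The required radius is the distance from (-1.5, -1) to the farthest point.
Squared distances: 42.25, 81.25, 13.25, 106.25, 4.25, 91.25.
Maximum is 106.25, attained at (8, -5).
r = √(106.25) ≈ 10.308.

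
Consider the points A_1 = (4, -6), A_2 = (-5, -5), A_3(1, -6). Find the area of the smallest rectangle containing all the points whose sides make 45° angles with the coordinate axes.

In coordinates u = x + y, v = x − y the rectangle is axis-aligned; the map (x,y)→(u,v) scales areas by 2.
u-values: -2, -10, -5; range = -2 − (-10) = 8.
v-values: 10, 0, 7; range = 10 − 0 = 10.
Area = (8 × 10) / 2 = 40.

40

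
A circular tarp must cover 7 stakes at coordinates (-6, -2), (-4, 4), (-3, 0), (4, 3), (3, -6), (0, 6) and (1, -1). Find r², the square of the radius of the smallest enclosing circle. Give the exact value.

40.2587890625

By Welzl's lemma the MEC is supported by two points (diametrically opposite) or three points (on a circumcircle).
The minimum enclosing circle is determined by three boundary points: (-6, -2), (3, -6), (0, 6).
Their circumcentre is (0.125, -0.34375) with r² = 40.2587890625.
The farthest remaining point (-4, 4) is at distance² 35.8837890625 ≤ 40.2587890625.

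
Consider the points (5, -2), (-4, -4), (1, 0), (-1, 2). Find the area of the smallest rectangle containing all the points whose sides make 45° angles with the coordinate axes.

55

In coordinates u = x + y, v = x − y the rectangle is axis-aligned; the map (x,y)→(u,v) scales areas by 2.
u-values: 3, -8, 1, 1; range = 3 − (-8) = 11.
v-values: 7, 0, 1, -3; range = 7 − (-3) = 10.
Area = (11 × 10) / 2 = 55.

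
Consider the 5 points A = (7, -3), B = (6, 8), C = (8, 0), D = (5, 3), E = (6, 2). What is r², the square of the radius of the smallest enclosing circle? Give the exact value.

30.5

A smallest enclosing disk is always determined by at most three of the input points on its boundary.
The farthest pair is A–B with squared distance 122. The circle on this segment as diameter has centre (6.5, 2.5) and r² = 122/4 = 30.5.
Check C: distance² to centre = 8.5 ≤ 30.5, so it lies inside.
All remaining points lie in this disk, and no smaller disk contains both endpoints, so this is the minimum enclosing circle.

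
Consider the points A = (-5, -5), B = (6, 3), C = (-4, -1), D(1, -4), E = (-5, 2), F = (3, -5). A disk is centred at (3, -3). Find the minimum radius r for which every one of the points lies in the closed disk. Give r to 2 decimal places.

9.43

The required radius is the distance from (3, -3) to the farthest point.
Squared distances: 68, 45, 53, 5, 89, 4.
Maximum is 89, attained at E.
r = √89 ≈ 9.43.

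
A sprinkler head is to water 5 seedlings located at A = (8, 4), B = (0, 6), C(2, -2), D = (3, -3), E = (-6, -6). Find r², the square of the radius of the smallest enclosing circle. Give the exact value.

74

By Welzl's lemma the MEC is supported by two points (diametrically opposite) or three points (on a circumcircle).
The farthest pair is A–E with squared distance 296. The circle on this segment as diameter has centre (1, -1) and r² = 296/4 = 74.
Check B: distance² to centre = 50 ≤ 74, so it lies inside.
All remaining points lie in this disk, and no smaller disk contains both endpoints, so this is the minimum enclosing circle.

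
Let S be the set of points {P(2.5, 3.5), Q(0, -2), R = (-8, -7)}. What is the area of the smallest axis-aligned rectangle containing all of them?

x ranges over [-8, 2.5], width 10.5.
y ranges over [-7, 3.5], height 10.5.
Area = 10.5 × 10.5 = 110.25.

110.25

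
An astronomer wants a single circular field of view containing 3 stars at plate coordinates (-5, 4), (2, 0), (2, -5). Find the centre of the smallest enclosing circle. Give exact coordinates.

Call the three points A, B, C in the order given.
Side lengths²: AB² = 65, AC² = 130, BC² = 25.
Since AC² = 130 ≥ 65 + 25 = 90, the angle opposite AC is not acute, so the smallest enclosing circle has AC as diameter.
Centre = midpoint of AC = (-1.5, -0.5), r² = 130/4 = 32.5.
Centre = (-1.5, -0.5).

(-1.5, -0.5)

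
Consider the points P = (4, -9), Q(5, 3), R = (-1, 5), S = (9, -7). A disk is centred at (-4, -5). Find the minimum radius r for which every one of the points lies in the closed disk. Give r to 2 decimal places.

The required radius is the distance from (-4, -5) to the farthest point.
Squared distances: 80, 145, 109, 173.
Maximum is 173, attained at S.
r = √173 ≈ 13.15.

13.15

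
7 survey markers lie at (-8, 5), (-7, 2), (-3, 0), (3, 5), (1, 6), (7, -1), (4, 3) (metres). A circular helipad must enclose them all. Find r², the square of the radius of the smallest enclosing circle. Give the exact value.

65.25

The minimum enclosing circle of a finite set is fixed by two of the points (as a diameter) or three (as a circumcircle).
The farthest pair is (-8, 5)–(7, -1) with squared distance 261. The circle on this segment as diameter has centre (-0.5, 2) and r² = 261/4 = 65.25.
Check (-7, 2): distance² to centre = 42.25 ≤ 65.25, so it lies inside.
All remaining points lie in this disk, and no smaller disk contains both endpoints, so this is the minimum enclosing circle.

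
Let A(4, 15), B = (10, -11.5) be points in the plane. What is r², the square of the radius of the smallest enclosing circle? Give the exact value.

The smallest circle enclosing two points has them as diameter endpoints.
Centre = midpoint = (7, 1.75); r² = |AB|²/4 = 738.25/4 = 184.5625.

184.5625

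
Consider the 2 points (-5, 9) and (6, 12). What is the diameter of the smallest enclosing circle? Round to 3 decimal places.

The smallest circle enclosing two points has them as diameter endpoints.
Centre = midpoint = (0.5, 10.5); r² = |(-5, 9)−(6, 12)|²/4 = 130/4 = 32.5.
Diameter = 2r = 2√(32.5) ≈ 11.402.

11.402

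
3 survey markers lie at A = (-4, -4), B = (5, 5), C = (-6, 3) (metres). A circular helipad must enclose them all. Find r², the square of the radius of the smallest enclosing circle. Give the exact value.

Side lengths²: AB² = 162, AC² = 53, BC² = 125.
Since AB² = 162 < 125 + 53 = 178, the triangle is acute, so the smallest enclosing circle is the circumcircle.
Circumcentre = (1/18, 17/18), r² = 6625/162.

6625/162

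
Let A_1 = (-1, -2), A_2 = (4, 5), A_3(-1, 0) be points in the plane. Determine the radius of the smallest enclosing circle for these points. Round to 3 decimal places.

Side lengths²: A_1A_2² = 74, A_1A_3² = 4, A_2A_3² = 50.
Since A_1A_2² = 74 ≥ 50 + 4 = 54, the angle opposite A_1A_2 is not acute, so the smallest enclosing circle has A_1A_2 as diameter.
Centre = midpoint of A_1A_2 = (1.5, 1.5), r² = 74/4 = 18.5.
r = √(18.5) ≈ 4.301.

4.301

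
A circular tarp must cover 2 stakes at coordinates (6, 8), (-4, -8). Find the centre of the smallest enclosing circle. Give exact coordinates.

(1, 0)

The smallest circle enclosing two points has them as diameter endpoints.
Centre = midpoint = (1, 0); r² = |(6, 8)−(-4, -8)|²/4 = 356/4 = 89.
Centre = (1, 0).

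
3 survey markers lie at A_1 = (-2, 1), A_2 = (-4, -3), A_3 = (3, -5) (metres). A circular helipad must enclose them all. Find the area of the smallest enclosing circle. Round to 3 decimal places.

49.594

Side lengths²: A_1A_2² = 20, A_1A_3² = 61, A_2A_3² = 53.
Since A_1A_3² = 61 < 53 + 20 = 73, the triangle is acute, so the smallest enclosing circle is the circumcircle.
Circumcentre = (-0.0625, -2.46875), r² = 15.7861328125.
Area = π·r² = π·15.7861328125 ≈ 49.594.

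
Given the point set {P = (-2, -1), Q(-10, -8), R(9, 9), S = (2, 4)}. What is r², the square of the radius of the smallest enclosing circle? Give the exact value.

162.5

By Welzl's lemma the MEC is supported by two points (diametrically opposite) or three points (on a circumcircle).
The farthest pair is Q–R with squared distance 650. The circle on this segment as diameter has centre (-0.5, 0.5) and r² = 650/4 = 162.5.
Check P: distance² to centre = 4.5 ≤ 162.5, so it lies inside.
All remaining points lie in this disk, and no smaller disk contains both endpoints, so this is the minimum enclosing circle.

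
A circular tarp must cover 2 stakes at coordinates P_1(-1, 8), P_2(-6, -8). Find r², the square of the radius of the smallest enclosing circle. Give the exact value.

70.25

The smallest circle enclosing two points has them as diameter endpoints.
Centre = midpoint = (-3.5, 0); r² = |P_1P_2|²/4 = 281/4 = 70.25.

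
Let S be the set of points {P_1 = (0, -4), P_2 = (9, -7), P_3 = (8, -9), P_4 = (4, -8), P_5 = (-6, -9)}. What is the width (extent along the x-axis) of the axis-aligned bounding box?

15

max x = 9, min x = -6, so width = 15.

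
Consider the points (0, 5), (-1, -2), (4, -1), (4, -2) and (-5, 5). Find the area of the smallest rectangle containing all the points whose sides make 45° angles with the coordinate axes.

In coordinates u = x + y, v = x − y the rectangle is axis-aligned; the map (x,y)→(u,v) scales areas by 2.
u-values: 5, -3, 3, 2, 0; range = 5 − (-3) = 8.
v-values: -5, 1, 5, 6, -10; range = 6 − (-10) = 16.
Area = (8 × 16) / 2 = 64.

64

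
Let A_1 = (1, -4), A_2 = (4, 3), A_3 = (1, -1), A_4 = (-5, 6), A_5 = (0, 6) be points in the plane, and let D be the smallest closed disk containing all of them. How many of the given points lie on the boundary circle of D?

3

By Welzl's lemma the MEC is supported by two points (diametrically opposite) or three points (on a circumcircle).
The minimum enclosing circle is determined by three boundary points: A_1, A_2, A_4.
Their circumcentre is (-19/12, 1.25) with r² = 2465/72.
The farthest remaining point A_5 is at distance² 1805/72 ≤ 2465/72.
The points at distance exactly r from the centre are A_1, A_2, A_4 — 3 points.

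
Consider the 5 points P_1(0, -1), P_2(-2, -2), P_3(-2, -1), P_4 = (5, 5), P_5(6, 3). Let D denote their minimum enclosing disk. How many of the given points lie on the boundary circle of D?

2

By Welzl's lemma the MEC is supported by two points (diametrically opposite) or three points (on a circumcircle).
The farthest pair is P_2–P_4 with squared distance 98. The circle on this segment as diameter has centre (1.5, 1.5) and r² = 98/4 = 24.5.
Check P_1: distance² to centre = 8.5 ≤ 24.5, so it lies inside.
All remaining points lie in this disk, and no smaller disk contains both endpoints, so this is the minimum enclosing circle.
The points at distance exactly r from the centre are P_2, P_4 — 2 points.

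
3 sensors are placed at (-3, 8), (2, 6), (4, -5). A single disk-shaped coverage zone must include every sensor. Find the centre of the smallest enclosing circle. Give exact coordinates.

Call the three points A, B, C in the order given.
Side lengths²: AB² = 29, AC² = 218, BC² = 125.
Since AC² = 218 ≥ 125 + 29 = 154, the angle opposite AC is not acute, so the smallest enclosing circle has AC as diameter.
Centre = midpoint of AC = (0.5, 1.5), r² = 218/4 = 54.5.
Centre = (0.5, 1.5).

(0.5, 1.5)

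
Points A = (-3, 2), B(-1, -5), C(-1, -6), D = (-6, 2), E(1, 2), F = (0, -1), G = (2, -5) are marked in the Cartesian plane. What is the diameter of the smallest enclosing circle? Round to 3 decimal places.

The farthest pair is D–G with squared distance 113. The circle on this segment as diameter has centre (-2, -1.5) and r² = 113/4 = 28.25.
Check A: distance² to centre = 13.25 ≤ 28.25, so it lies inside.
All remaining points lie in this disk, and no smaller disk contains both endpoints, so this is the minimum enclosing circle.
Diameter = 2r = 2√(28.25) ≈ 10.630.

10.630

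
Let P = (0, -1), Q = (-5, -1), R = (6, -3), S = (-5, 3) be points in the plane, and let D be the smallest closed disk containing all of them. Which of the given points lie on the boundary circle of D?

R, S

By Welzl's lemma the MEC is supported by two points (diametrically opposite) or three points (on a circumcircle).
The farthest pair is R–S with squared distance 157. The circle on this segment as diameter has centre (0.5, 0) and r² = 157/4 = 39.25.
Check P: distance² to centre = 1.25 ≤ 39.25, so it lies inside.
All remaining points lie in this disk, and no smaller disk contains both endpoints, so this is the minimum enclosing circle.
The points at distance exactly r from the centre are R, S — 2 points.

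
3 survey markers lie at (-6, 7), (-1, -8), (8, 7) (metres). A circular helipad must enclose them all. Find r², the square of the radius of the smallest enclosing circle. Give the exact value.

Call the three points A, B, C in the order given.
Side lengths²: AB² = 250, AC² = 196, BC² = 306.
Since BC² = 306 < 250 + 196 = 446, the triangle is acute, so the smallest enclosing circle is the circumcircle.
Circumcentre = (1, 1), r² = 85.

85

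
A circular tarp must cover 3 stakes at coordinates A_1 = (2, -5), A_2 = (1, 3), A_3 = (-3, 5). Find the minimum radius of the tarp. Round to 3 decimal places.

5.590

Side lengths²: A_1A_2² = 65, A_1A_3² = 125, A_2A_3² = 20.
Since A_1A_3² = 125 ≥ 65 + 20 = 85, the angle opposite A_1A_3 is not acute, so the smallest enclosing circle has A_1A_3 as diameter.
Centre = midpoint of A_1A_3 = (-0.5, 0), r² = 125/4 = 31.25.
r = √(31.25) ≈ 5.590.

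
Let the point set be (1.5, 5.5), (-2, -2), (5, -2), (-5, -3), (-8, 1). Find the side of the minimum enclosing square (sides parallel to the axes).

13

The bounding box has width 13 and height 8.5.
An axis-aligned square enclosing the set must have side ≥ max(width, height).
So the minimum side is max(13, 8.5) = 13.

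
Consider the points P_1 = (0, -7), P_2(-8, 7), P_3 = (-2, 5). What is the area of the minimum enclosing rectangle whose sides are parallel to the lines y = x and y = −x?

In coordinates u = x + y, v = x − y the rectangle is axis-aligned; the map (x,y)→(u,v) scales areas by 2.
u-values: -7, -1, 3; range = 3 − (-7) = 10.
v-values: 7, -15, -7; range = 7 − (-15) = 22.
Area = (10 × 22) / 2 = 110.

110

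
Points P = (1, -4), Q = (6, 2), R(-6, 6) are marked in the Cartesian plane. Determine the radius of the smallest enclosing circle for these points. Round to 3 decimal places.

Side lengths²: PQ² = 61, PR² = 149, QR² = 160.
Since QR² = 160 < 149 + 61 = 210, the triangle is acute, so the smallest enclosing circle is the circumcircle.
Circumcentre = (-25/46, 109/46), r² = 45445/1058.
r = √(45445/1058) ≈ 6.554.

6.554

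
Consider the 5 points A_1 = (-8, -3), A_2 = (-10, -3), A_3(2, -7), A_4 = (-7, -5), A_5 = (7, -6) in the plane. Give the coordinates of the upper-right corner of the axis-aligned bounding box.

x-range [-10, 7], y-range [-7, -3].
The upper-right corner is (7, -3).

(7, -3)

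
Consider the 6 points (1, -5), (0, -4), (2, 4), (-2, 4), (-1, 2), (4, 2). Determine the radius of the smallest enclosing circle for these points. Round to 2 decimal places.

4.77

A smallest enclosing disk is always determined by at most three of the input points on its boundary.
The minimum enclosing circle is determined by three boundary points: (1, -5), (2, 4), (-2, 4).
Their circumcentre is (0, -1/3) with r² = 205/9.
The farthest remaining point (4, 2) is at distance² 193/9 ≤ 205/9.
r = √(205/9) ≈ 4.77.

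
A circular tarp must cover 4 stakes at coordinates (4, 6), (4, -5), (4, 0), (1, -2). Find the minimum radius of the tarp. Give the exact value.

5.5

By Welzl's lemma the MEC is supported by two points (diametrically opposite) or three points (on a circumcircle).
The farthest pair is (4, 6)–(4, -5) with squared distance 121. The circle on this segment as diameter has centre (4, 0.5) and r² = 121/4 = 30.25.
Check (4, 0): distance² to centre = 0.25 ≤ 30.25, so it lies inside.
All remaining points lie in this disk, and no smaller disk contains both endpoints, so this is the minimum enclosing circle.
r = √(30.25) = 5.5.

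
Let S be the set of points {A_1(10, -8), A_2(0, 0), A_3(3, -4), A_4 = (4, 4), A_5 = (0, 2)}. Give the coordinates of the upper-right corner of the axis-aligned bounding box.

x-range [0, 10], y-range [-8, 4].
The upper-right corner is (10, 4).

(10, 4)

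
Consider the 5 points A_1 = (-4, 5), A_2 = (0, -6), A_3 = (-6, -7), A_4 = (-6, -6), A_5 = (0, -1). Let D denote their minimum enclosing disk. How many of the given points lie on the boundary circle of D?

The minimum enclosing circle is determined by three boundary points: A_1, A_2, A_3.
Their circumcentre is (-136/35, -83/70) with r² = 187553/4900.
The farthest remaining point A_4 is at distance² 135473/4900 ≤ 187553/4900.
The points at distance exactly r from the centre are A_1, A_2, A_3 — 3 points.

3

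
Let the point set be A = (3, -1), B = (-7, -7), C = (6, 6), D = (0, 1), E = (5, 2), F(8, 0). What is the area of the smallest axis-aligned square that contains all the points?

The bounding box has width 15 and height 13.
An axis-aligned square enclosing the set must have side ≥ max(width, height).
So the minimum side is max(15, 13) = 15.
Area = 15² = 225.

225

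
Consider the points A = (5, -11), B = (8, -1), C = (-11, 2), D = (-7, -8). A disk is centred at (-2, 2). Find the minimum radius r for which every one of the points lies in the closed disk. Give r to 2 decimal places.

The required radius is the distance from (-2, 2) to the farthest point.
Squared distances: 218, 109, 81, 125.
Maximum is 218, attained at A.
r = √218 ≈ 14.76.

14.76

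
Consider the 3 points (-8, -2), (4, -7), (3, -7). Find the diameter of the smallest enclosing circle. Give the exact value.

13

Call the three points A, B, C in the order given.
Side lengths²: AB² = 169, AC² = 146, BC² = 1.
Since AB² = 169 ≥ 146 + 1 = 147, the angle opposite AB is not acute, so the smallest enclosing circle has AB as diameter.
Centre = midpoint of AB = (-2, -4.5), r² = 169/4 = 42.25.
Diameter = 2r = 2√(42.25) = 13.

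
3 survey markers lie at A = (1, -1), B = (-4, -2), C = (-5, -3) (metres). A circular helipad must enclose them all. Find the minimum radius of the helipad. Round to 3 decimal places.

Side lengths²: AB² = 26, AC² = 40, BC² = 2.
Since AC² = 40 ≥ 26 + 2 = 28, the angle opposite AC is not acute, so the smallest enclosing circle has AC as diameter.
Centre = midpoint of AC = (-2, -2), r² = 40/4 = 10.
r = √10 ≈ 3.162.

3.162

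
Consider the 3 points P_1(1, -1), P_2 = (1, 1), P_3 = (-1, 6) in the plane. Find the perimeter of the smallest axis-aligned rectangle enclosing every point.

18

Width = max x − min x = 1 − (-1) = 2.
Height = max y − min y = 6 − (-1) = 7.
Perimeter = 2(2 + 7) = 18.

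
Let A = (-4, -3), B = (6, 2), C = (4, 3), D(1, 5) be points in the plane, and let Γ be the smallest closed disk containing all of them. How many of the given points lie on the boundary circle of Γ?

A smallest enclosing disk is always determined by at most three of the input points on its boundary.
The farthest pair is A–B with squared distance 125. The circle on this segment as diameter has centre (1, -0.5) and r² = 125/4 = 31.25.
Check C: distance² to centre = 21.25 ≤ 31.25, so it lies inside.
All remaining points lie in this disk, and no smaller disk contains both endpoints, so this is the minimum enclosing circle.
The points at distance exactly r from the centre are A, B — 2 points.

2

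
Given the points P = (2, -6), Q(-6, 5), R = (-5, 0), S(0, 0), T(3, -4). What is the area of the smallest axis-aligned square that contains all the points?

121

The bounding box has width 9 and height 11.
An axis-aligned square enclosing the set must have side ≥ max(width, height).
So the minimum side is max(9, 11) = 11.
Area = 11² = 121.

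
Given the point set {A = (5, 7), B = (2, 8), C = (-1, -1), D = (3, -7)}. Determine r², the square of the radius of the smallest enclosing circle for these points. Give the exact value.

56.5

The farthest pair is B–D with squared distance 226. The circle on this segment as diameter has centre (2.5, 0.5) and r² = 226/4 = 56.5.
Check A: distance² to centre = 48.5 ≤ 56.5, so it lies inside.
All remaining points lie in this disk, and no smaller disk contains both endpoints, so this is the minimum enclosing circle.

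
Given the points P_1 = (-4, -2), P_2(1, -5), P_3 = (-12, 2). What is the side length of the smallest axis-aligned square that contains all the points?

13

The bounding box has width 13 and height 7.
An axis-aligned square enclosing the set must have side ≥ max(width, height).
So the minimum side is max(13, 7) = 13.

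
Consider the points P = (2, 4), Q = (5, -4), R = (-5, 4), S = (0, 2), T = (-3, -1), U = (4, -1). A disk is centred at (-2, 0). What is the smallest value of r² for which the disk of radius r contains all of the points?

65

The required radius is the distance from (-2, 0) to the farthest point.
Squared distances: 32, 65, 25, 8, 2, 37.
Maximum is 65, attained at Q.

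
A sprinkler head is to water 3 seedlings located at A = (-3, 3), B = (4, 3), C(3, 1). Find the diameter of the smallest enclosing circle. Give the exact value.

Side lengths²: AB² = 49, AC² = 40, BC² = 5.
Since AB² = 49 ≥ 40 + 5 = 45, the angle opposite AB is not acute, so the smallest enclosing circle has AB as diameter.
Centre = midpoint of AB = (0.5, 3), r² = 49/4 = 12.25.
Diameter = 2r = 2√(12.25) = 7.

7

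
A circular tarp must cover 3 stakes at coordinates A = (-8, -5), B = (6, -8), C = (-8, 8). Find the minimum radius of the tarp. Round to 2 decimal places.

10.63

Side lengths²: AB² = 205, AC² = 169, BC² = 452.
Since BC² = 452 ≥ 205 + 169 = 374, the angle opposite BC is not acute, so the smallest enclosing circle has BC as diameter.
Centre = midpoint of BC = (-1, 0), r² = 452/4 = 113.
r = √113 ≈ 10.63.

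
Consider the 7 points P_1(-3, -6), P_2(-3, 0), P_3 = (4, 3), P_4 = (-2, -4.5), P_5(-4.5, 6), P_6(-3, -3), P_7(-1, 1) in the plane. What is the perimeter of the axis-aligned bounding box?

Width = max x − min x = 4 − (-4.5) = 8.5.
Height = max y − min y = 6 − (-6) = 12.
Perimeter = 2(8.5 + 12) = 41.

41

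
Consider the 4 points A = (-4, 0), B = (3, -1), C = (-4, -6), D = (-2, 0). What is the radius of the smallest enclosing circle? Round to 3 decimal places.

4.345

By Welzl's lemma the MEC is supported by two points (diametrically opposite) or three points (on a circumcircle).
The minimum enclosing circle is determined by three boundary points: A, B, C.
Their circumcentre is (-6/7, -3) with r² = 925/49.
The farthest remaining point D is at distance² 505/49 ≤ 925/49.
r = √(925/49) ≈ 4.345.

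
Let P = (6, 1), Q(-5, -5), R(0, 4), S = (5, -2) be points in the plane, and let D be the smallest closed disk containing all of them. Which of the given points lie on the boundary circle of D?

By Welzl's lemma the MEC is supported by two points (diametrically opposite) or three points (on a circumcircle).
The farthest pair is P–Q with squared distance 157. The circle on this segment as diameter has centre (0.5, -2) and r² = 157/4 = 39.25.
Check R: distance² to centre = 36.25 ≤ 39.25, so it lies inside.
All remaining points lie in this disk, and no smaller disk contains both endpoints, so this is the minimum enclosing circle.
The points at distance exactly r from the centre are P, Q — 2 points.

P, Q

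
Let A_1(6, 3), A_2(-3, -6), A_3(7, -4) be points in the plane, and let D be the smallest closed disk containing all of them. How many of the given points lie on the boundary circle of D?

Side lengths²: A_1A_2² = 162, A_1A_3² = 50, A_2A_3² = 104.
Since A_1A_2² = 162 ≥ 104 + 50 = 154, the angle opposite A_1A_2 is not acute, so the smallest enclosing circle has A_1A_2 as diameter.
Centre = midpoint of A_1A_2 = (1.5, -1.5), r² = 162/4 = 40.5.
The points at distance exactly r from the centre are A_1, A_2 — 2 points.

2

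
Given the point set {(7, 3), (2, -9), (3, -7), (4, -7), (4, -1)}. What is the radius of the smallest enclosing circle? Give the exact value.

The minimum enclosing circle of a finite set is fixed by two of the points (as a diameter) or three (as a circumcircle).
The farthest pair is (7, 3)–(2, -9) with squared distance 169. The circle on this segment as diameter has centre (4.5, -3) and r² = 169/4 = 42.25.
Check (3, -7): distance² to centre = 18.25 ≤ 42.25, so it lies inside.
All remaining points lie in this disk, and no smaller disk contains both endpoints, so this is the minimum enclosing circle.
r = √(42.25) = 6.5.

6.5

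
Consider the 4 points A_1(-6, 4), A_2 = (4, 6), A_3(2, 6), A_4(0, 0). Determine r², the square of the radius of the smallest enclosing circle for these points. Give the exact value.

The minimum enclosing circle of a finite set is fixed by two of the points (as a diameter) or three (as a circumcircle).
The farthest pair is A_1–A_2 with squared distance 104. The circle on this segment as diameter has centre (-1, 5) and r² = 104/4 = 26.
Check A_3: distance² to centre = 10 ≤ 26, so it lies inside.
All remaining points lie in this disk, and no smaller disk contains both endpoints, so this is the minimum enclosing circle.

26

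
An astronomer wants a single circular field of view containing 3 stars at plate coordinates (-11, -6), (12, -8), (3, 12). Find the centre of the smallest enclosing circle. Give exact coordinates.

(35/34, -31/34)

Call the three points A, B, C in the order given.
Side lengths²: AB² = 533, AC² = 520, BC² = 481.
Since AB² = 533 < 520 + 481 = 1001, the triangle is acute, so the smallest enclosing circle is the circumcircle.
Circumcentre = (35/34, -31/34), r² = 98605/578.
Centre = (35/34, -31/34).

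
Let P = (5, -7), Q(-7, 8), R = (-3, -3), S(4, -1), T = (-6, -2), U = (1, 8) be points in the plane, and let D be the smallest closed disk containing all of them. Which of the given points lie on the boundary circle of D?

The farthest pair is P–Q with squared distance 369. The circle on this segment as diameter has centre (-1, 0.5) and r² = 369/4 = 92.25.
Check R: distance² to centre = 16.25 ≤ 92.25, so it lies inside.
All remaining points lie in this disk, and no smaller disk contains both endpoints, so this is the minimum enclosing circle.
The points at distance exactly r from the centre are P, Q — 2 points.

P, Q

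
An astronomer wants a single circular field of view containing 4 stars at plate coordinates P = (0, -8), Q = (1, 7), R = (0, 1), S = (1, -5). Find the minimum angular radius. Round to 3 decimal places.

7.517

The farthest pair is P–Q with squared distance 226. The circle on this segment as diameter has centre (0.5, -0.5) and r² = 226/4 = 56.5.
Check R: distance² to centre = 2.5 ≤ 56.5, so it lies inside.
All remaining points lie in this disk, and no smaller disk contains both endpoints, so this is the minimum enclosing circle.
r = √(56.5) ≈ 7.517.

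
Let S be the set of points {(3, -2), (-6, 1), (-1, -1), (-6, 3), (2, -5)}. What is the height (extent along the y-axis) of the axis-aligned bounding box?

8

max y = 3, min y = -5, so height = 8.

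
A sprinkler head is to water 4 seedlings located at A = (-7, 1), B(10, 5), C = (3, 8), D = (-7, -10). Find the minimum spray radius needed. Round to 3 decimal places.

11.336

A smallest enclosing disk is always determined by at most three of the input points on its boundary.
The farthest pair is B–D with squared distance 514. The circle on this segment as diameter has centre (1.5, -2.5) and r² = 514/4 = 128.5.
Check A: distance² to centre = 84.5 ≤ 128.5, so it lies inside.
All remaining points lie in this disk, and no smaller disk contains both endpoints, so this is the minimum enclosing circle.
r = √(128.5) ≈ 11.336.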